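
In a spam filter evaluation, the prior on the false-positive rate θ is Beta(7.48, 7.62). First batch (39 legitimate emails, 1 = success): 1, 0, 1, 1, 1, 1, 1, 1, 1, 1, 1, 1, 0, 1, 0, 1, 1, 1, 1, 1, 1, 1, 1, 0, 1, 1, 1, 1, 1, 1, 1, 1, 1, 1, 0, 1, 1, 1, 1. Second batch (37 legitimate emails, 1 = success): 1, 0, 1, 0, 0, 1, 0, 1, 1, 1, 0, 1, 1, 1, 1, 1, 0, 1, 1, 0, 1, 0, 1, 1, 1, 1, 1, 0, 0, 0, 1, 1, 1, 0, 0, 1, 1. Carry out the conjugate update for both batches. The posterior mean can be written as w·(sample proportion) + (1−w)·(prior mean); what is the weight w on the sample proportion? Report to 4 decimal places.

0.8342

The Beta prior is conjugate to a Binomial/Bernoulli likelihood; the update adds successes to α and failures to β.
Total number of legitimate emails: n = 39 + 37 = 76.
Posterior mean = (α₀+k)/(α₀+β₀+n) = [n/(α₀+β₀+n)]·(k/n) + [(α₀+β₀)/(α₀+β₀+n)]·α₀/(α₀+β₀), so only n and the prior enter the weight.
The weight on the data is w = n/(α₀+β₀+n) = 76/(7.48+7.62+76) = 76/91.10 = 0.8342.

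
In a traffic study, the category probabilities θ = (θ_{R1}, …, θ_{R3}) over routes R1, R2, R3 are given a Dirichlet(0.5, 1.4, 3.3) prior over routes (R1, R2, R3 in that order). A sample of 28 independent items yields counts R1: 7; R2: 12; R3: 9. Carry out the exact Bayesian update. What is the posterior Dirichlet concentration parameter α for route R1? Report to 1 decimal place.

The Dirichlet prior is conjugate to the Multinomial likelihood: each posterior αⱼ = prior αⱼ + observed count nⱼ.
Posterior concentration: (7.5, 13.4, 12.3), total = 33.2.
α_{R1} = 0.5 + 7 = 7.5.

7.5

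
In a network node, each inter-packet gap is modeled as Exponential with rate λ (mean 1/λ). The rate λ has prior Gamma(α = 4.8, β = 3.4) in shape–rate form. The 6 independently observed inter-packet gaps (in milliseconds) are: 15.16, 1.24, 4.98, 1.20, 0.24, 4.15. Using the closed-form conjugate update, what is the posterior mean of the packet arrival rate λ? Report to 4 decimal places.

0.3556

With a Gamma(shape α, rate β) prior on the exponential rate λ, the posterior after n observations with total T = Σxᵢ is Gamma(α+n, β+T).
Sum of observations T = 26.97 milliseconds; n = 6.
Posterior: Gamma(4.8+6, 3.4+26.97) = Gamma(10.8, 30.37).
Posterior mean of λ = α/β = 10.8/30.37 = 0.3556.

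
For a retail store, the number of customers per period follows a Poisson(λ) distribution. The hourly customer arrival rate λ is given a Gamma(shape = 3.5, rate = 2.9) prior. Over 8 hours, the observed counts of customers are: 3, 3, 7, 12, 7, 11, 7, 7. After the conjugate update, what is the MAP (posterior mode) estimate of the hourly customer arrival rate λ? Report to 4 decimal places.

With a Gamma(shape α, rate β) prior, the Poisson likelihood is conjugate: the posterior is Gamma(α + ΣXᵢ, β + n).
Sum of counts S = 57 over n = 8 hours.
Posterior: Gamma(α+S, β+n) = Gamma(3.5+57, 2.9+8) = Gamma(60.5, 10.9).
Mode of Gamma(α,β) for α≥1 is (α−1)/β = 59.5/10.9 = 5.4587.

5.4587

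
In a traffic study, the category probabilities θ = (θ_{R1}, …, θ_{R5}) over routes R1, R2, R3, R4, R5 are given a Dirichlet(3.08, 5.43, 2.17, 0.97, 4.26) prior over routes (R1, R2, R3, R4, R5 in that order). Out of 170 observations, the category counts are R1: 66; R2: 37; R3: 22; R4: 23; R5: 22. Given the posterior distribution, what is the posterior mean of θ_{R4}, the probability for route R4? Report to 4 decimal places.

The Dirichlet prior is conjugate to the Multinomial likelihood: each posterior αⱼ = prior αⱼ + observed count nⱼ.
Posterior concentration: (69.08, 42.43, 24.17, 23.97, 26.26), total = 185.91.
E[θ_{R4}|data] = α_{R4}/Σα = 23.97/185.91 = 0.1289.

0.1289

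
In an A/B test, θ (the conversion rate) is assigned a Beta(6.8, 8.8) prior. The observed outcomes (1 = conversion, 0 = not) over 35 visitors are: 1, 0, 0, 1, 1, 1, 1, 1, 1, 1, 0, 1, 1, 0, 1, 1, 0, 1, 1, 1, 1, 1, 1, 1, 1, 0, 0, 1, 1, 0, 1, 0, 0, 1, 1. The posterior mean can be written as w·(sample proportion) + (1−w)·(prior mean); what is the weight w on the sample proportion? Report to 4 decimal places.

0.6917

The Beta prior is conjugate to a Binomial/Bernoulli likelihood; the update adds successes to α and failures to β.
Posterior mean = (α₀+k)/(α₀+β₀+n) = [n/(α₀+β₀+n)]·(k/n) + [(α₀+β₀)/(α₀+β₀+n)]·α₀/(α₀+β₀), so only n and the prior enter the weight.
The weight on the data is w = n/(α₀+β₀+n) = 35/(6.8+8.8+35) = 35/50.6 = 0.6917.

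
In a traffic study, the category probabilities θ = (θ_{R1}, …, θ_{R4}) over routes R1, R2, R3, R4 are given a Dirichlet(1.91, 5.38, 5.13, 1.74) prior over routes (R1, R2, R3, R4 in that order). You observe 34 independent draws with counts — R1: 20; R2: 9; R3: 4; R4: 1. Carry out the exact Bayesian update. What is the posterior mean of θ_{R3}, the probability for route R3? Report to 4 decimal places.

The Dirichlet prior is conjugate to the Multinomial likelihood: each posterior αⱼ = prior αⱼ + observed count nⱼ.
Posterior concentration: (21.91, 14.38, 9.13, 2.74), total = 48.16.
E[θ_{R3}|data] = α_{R3}/Σα = 9.13/48.16 = 0.1896.

0.1896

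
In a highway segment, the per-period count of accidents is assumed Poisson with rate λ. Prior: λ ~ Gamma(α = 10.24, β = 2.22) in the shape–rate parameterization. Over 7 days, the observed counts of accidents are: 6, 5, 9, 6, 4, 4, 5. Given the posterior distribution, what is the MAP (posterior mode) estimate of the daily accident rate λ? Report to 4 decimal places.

5.2321

With a Gamma(shape α, rate β) prior, the Poisson likelihood is conjugate: the posterior is Gamma(α + ΣXᵢ, β + n).
Sum of counts S = 39 over n = 7 days.
Posterior: Gamma(α+S, β+n) = Gamma(10.24+39, 2.22+7) = Gamma(49.24, 9.22).
Mode of Gamma(α,β) for α≥1 is (α−1)/β = 48.24/9.22 = 5.2321.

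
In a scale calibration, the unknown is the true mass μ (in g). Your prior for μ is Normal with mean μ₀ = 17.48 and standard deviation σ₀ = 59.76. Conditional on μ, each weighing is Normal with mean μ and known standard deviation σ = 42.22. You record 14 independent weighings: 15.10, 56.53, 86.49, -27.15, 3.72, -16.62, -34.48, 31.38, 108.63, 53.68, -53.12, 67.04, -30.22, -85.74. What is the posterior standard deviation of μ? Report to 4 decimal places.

For Normal data with known variance σ², a Normal(μ₀, σ₀²) prior on μ is conjugate. Posterior precision = 1/σ₀² + n/σ²; posterior mean is the precision-weighted average of μ₀ and x̄.
σ₀² = 59.76² = 3571.2576, σ² = 42.22² = 1782.5284; σ² + n·σ₀² = 1782.5284 + 14·3571.2576 = 51780.1348.
Posterior precision = 1/σ₀² + n/σ² = 1/3571.2576 + 14/1782.5284 = (σ² + n·σ₀²)/(σ₀²σ²) = 51780.1348/(3571.2576·1782.5284); posterior variance σₙ² = σ₀²σ²/(σ² + n·σ₀²) = 3571.2576·1782.5284/51780.1348 = 122.940354.
Posterior SD = √σₙ² = √(3571.2576·1782.5284/51780.1348) = 11.0878.

11.0878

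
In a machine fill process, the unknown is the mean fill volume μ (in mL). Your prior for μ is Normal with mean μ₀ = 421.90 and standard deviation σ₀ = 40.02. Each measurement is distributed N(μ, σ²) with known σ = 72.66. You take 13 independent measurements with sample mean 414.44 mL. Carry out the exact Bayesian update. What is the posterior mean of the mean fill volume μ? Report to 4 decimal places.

For Normal data with known variance σ², a Normal(μ₀, σ₀²) prior on μ is conjugate. Posterior precision = 1/σ₀² + n/σ²; posterior mean is the precision-weighted average of μ₀ and x̄.
n·x̄ = 13·414.44 = 5387.72.
σ₀² = 40.02² = 1601.6004, σ² = 72.66² = 5279.4756; σ² + n·σ₀² = 5279.4756 + 13·1601.6004 = 26100.2808.
Posterior mean = (μ₀/σ₀² + n·x̄/σ²)/(1/σ₀² + n/σ²) = (σ²·μ₀ + σ₀²·n·x̄)/(σ² + n·σ₀²) = (5279.4756·421.90 + 1601.6004·5387.72)/26100.2808 = 10856385.262728/26100.2808 = 415.9490.

415.9490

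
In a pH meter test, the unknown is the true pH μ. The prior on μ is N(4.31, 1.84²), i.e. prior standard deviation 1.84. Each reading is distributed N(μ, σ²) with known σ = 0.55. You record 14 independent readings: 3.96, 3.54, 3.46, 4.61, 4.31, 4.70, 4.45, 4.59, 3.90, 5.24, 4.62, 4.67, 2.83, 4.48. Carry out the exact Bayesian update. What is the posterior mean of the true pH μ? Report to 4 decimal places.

4.2404

For Normal data with known variance σ², a Normal(μ₀, σ₀²) prior on μ is conjugate. Posterior precision = 1/σ₀² + n/σ²; posterior mean is the precision-weighted average of μ₀ and x̄.
Σxᵢ = 3.96 + 3.54 + 3.46 + 4.61 + 4.31 + 4.70 + 4.45 + 4.59 + 3.90 + 5.24 + 4.62 + 4.67 + 2.83 + 4.48 = 59.36, so n·x̄ = 59.36.
σ₀² = 1.84² = 3.3856, σ² = 0.55² = 0.3025; σ² + n·σ₀² = 0.3025 + 14·3.3856 = 47.7009.
Posterior mean = (μ₀/σ₀² + n·x̄/σ²)/(1/σ₀² + n/σ²) = (σ²·μ₀ + σ₀²·n·x̄)/(σ² + n·σ₀²) = (0.3025·4.31 + 3.3856·59.36)/47.7009 = 202.272991/47.7009 = 4.2404.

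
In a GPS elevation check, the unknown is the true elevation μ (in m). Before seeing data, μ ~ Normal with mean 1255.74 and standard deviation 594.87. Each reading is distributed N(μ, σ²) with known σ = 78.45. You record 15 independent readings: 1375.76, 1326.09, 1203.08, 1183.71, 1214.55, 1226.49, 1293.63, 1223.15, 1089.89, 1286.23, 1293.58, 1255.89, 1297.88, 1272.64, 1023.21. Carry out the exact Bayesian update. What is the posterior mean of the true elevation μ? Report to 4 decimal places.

For Normal data with known variance σ², a Normal(μ₀, σ₀²) prior on μ is conjugate. Posterior precision = 1/σ₀² + n/σ²; posterior mean is the precision-weighted average of μ₀ and x̄.
Σxᵢ = 1375.76 + 1326.09 + 1203.08 + 1183.71 + 1214.55 + 1226.49 + 1293.63 + 1223.15 + 1089.89 + 1286.23 + 1293.58 + 1255.89 + 1297.88 + 1272.64 + 1023.21 = 18565.78, so n·x̄ = 18565.78.
σ₀² = 594.87² = 353870.3169, σ² = 78.45² = 6154.4025; σ² + n·σ₀² = 6154.4025 + 15·353870.3169 = 5314209.156.
Posterior mean = (μ₀/σ₀² + n·x̄/σ²)/(1/σ₀² + n/σ²) = (σ²·μ₀ + σ₀²·n·x̄)/(σ² + n·σ₀²) = (6154.4025·1255.74 + 353870.3169·18565.78)/5314209.156 = 6577606781.491032/5314209.156 = 1237.7395.

1237.7395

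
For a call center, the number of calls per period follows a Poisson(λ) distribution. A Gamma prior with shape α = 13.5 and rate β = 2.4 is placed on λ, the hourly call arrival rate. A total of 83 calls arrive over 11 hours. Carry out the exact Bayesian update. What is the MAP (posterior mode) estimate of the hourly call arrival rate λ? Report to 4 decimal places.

7.1269

With a Gamma(shape α, rate β) prior, the Poisson likelihood is conjugate: the posterior is Gamma(α + ΣXᵢ, β + n).
Posterior: Gamma(α+S, β+n) = Gamma(13.5+83, 2.4+11) = Gamma(96.5, 13.4).
Mode of Gamma(α,β) for α≥1 is (α−1)/β = 95.5/13.4 = 7.1269.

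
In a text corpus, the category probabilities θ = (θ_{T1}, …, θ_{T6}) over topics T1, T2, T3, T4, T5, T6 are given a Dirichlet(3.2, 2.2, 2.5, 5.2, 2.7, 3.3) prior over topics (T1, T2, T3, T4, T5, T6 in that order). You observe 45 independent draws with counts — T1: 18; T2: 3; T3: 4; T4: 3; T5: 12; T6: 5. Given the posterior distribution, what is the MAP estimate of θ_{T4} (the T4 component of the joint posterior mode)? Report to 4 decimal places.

0.1239

The Dirichlet prior is conjugate to the Multinomial likelihood: each posterior αⱼ = prior αⱼ + observed count nⱼ.
Posterior concentration: (21.2, 5.2, 6.5, 8.2, 14.7, 8.3), total = 64.1.
Joint mode component: (α_{T4}−1)/(Σα−K) = 7.2/58.1 = 0.1239.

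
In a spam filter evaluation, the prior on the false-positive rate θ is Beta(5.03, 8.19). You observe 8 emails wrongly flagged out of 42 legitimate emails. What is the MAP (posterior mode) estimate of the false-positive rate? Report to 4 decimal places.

The Beta prior is conjugate to a Binomial/Bernoulli likelihood; the update adds successes to α and failures to β.
Posterior: Beta(α+k, β+n−k) = Beta(5.03+8, 8.19+34) = Beta(13.03, 42.19).
Mode of Beta(a,b) for a,b>1 is (a−1)/(a+b−2) = 12.03/53.22 = 0.2260.

0.2260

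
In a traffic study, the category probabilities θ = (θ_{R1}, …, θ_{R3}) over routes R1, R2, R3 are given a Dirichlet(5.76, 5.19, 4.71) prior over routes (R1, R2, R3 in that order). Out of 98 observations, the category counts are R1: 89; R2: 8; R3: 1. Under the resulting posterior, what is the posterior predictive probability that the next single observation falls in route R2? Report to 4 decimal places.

0.1160

The Dirichlet prior is conjugate to the Multinomial likelihood: each posterior αⱼ = prior αⱼ + observed count nⱼ.
Posterior concentration: (94.76, 13.19, 5.71), total = 113.66.
P(next = R2 | data) = α_{R2}/Σα = 0.1160.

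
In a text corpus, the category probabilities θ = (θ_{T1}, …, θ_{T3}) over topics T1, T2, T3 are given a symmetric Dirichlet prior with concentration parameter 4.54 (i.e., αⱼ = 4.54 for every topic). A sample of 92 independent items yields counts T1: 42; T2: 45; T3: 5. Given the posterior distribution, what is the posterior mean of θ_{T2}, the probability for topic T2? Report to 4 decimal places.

The Dirichlet prior is conjugate to the Multinomial likelihood: each posterior αⱼ = prior αⱼ + observed count nⱼ.
Posterior concentration: (46.54, 49.54, 9.54), total = 105.62.
E[θ_{T2}|data] = α_{T2}/Σα = 49.54/105.62 = 0.4690.

0.4690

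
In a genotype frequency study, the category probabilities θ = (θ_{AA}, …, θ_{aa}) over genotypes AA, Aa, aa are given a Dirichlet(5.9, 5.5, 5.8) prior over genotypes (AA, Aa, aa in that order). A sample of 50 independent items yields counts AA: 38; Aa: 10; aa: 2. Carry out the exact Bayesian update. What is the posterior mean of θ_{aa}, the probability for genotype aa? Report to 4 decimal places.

The Dirichlet prior is conjugate to the Multinomial likelihood: each posterior αⱼ = prior αⱼ + observed count nⱼ.
Posterior concentration: (43.9, 15.5, 7.8), total = 67.2.
E[θ_{aa}|data] = α_{aa}/Σα = 7.8/67.2 = 0.1161.

0.1161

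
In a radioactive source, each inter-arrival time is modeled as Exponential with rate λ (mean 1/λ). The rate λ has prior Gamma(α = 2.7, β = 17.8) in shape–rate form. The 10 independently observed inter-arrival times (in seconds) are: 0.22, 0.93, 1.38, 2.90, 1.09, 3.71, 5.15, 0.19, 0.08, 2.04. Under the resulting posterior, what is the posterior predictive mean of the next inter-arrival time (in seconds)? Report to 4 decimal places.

3.0333

With a Gamma(shape α, rate β) prior on the exponential rate λ, the posterior after n observations with total T = Σxᵢ is Gamma(α+n, β+T).
Sum of observations T = 17.69 seconds; n = 10.
Posterior: Gamma(2.7+10, 17.8+17.69) = Gamma(12.7, 35.49).
The predictive distribution for the next observation is Lomax; its mean is β/(α−1) = 35.49/11.7 = 3.0333.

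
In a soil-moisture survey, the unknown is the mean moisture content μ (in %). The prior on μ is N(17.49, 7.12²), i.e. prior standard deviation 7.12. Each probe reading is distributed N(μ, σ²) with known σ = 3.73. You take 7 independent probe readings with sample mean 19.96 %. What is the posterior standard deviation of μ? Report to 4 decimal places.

1.3830

For Normal data with known variance σ², a Normal(μ₀, σ₀²) prior on μ is conjugate. Posterior precision = 1/σ₀² + n/σ²; posterior mean is the precision-weighted average of μ₀ and x̄.
σ₀² = 7.12² = 50.6944, σ² = 3.73² = 13.9129; σ² + n·σ₀² = 13.9129 + 7·50.6944 = 368.7737.
Posterior precision = 1/σ₀² + n/σ² = 1/50.6944 + 7/13.9129 = (σ² + n·σ₀²)/(σ₀²σ²) = 368.7737/(50.6944·13.9129); posterior variance σₙ² = σ₀²σ²/(σ² + n·σ₀²) = 50.6944·13.9129/368.7737 = 1.912572.
Posterior SD = √σₙ² = √(50.6944·13.9129/368.7737) = 1.3830.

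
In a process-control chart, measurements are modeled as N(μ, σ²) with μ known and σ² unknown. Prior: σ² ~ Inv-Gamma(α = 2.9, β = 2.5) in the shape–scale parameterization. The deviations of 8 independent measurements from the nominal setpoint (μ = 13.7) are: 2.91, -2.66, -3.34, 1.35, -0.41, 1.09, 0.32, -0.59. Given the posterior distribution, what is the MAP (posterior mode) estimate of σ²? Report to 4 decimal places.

With known mean μ and an Inverse-Gamma(α, β) prior on σ², the Normal likelihood is conjugate: posterior is Inv-Gamma(α + n/2, β + Σ(xᵢ−μ)²/2).
Σ(xᵢ−μ)² = (2.91)² + (-2.66)² + (-3.34)² + (1.35)² + (-0.41)² + (1.09)² + (0.32)² + (-0.59)² = 30.3285.
Posterior: Inv-Gamma(2.9 + 8/2, 2.5 + 30.3285/2) = Inv-Gamma(6.90, 17.66425).
Mode = β/(α+1) = 17.66425/7.90 = 2.2360.

2.2360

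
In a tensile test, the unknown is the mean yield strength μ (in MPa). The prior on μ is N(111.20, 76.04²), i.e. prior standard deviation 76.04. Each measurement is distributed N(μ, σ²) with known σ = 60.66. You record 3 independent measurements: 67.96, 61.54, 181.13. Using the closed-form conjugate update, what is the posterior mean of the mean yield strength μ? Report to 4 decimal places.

104.8833

For Normal data with known variance σ², a Normal(μ₀, σ₀²) prior on μ is conjugate. Posterior precision = 1/σ₀² + n/σ²; posterior mean is the precision-weighted average of μ₀ and x̄.
Σxᵢ = 67.96 + 61.54 + 181.13 = 310.63, so n·x̄ = 310.63.
σ₀² = 76.04² = 5782.0816, σ² = 60.66² = 3679.6356; σ² + n·σ₀² = 3679.6356 + 3·5782.0816 = 21025.8804.
Posterior mean = (μ₀/σ₀² + n·x̄/σ²)/(1/σ₀² + n/σ²) = (σ²·μ₀ + σ₀²·n·x̄)/(σ² + n·σ₀²) = (3679.6356·111.20 + 5782.0816·310.63)/21025.8804 = 2205263.486128/21025.8804 = 104.8833.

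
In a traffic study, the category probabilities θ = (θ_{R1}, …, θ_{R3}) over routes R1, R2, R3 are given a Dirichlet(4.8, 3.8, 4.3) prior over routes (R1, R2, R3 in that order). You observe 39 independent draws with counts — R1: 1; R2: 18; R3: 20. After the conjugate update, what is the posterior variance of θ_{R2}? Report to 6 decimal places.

0.004605

The Dirichlet prior is conjugate to the Multinomial likelihood: each posterior αⱼ = prior αⱼ + observed count nⱼ.
Posterior concentration: (5.8, 21.8, 24.3), total = 51.9.
Var[θ_j] = α_j(Σα−α_j)/((Σα)²(Σα+1)) = 21.8·30.1/(51.9²·52.9) = 0.004605.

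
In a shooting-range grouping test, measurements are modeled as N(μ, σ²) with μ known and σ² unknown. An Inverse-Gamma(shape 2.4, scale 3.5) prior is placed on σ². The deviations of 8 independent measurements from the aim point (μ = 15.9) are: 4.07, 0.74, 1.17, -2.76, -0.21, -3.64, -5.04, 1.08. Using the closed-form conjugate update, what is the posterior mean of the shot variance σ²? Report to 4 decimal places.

With known mean μ and an Inverse-Gamma(α, β) prior on σ², the Normal likelihood is conjugate: posterior is Inv-Gamma(α + n/2, β + Σ(xᵢ−μ)²/2).
Σ(xᵢ−μ)² = (4.07)² + (0.74)² + (1.17)² + (-2.76)² + (-0.21)² + (-3.64)² + (-5.04)² + (1.08)² = 65.9607.
Posterior: Inv-Gamma(2.4 + 8/2, 3.5 + 65.9607/2) = Inv-Gamma(6.40, 36.48035).
E[σ²|data] = β/(α−1) = 36.48035/5.40 = 6.7556.

6.7556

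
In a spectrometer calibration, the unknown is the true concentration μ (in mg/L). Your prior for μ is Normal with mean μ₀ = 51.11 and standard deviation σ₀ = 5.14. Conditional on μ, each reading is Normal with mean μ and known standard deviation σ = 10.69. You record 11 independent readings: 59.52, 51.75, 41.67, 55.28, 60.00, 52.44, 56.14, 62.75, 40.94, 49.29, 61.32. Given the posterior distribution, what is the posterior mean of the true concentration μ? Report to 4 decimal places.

For Normal data with known variance σ², a Normal(μ₀, σ₀²) prior on μ is conjugate. Posterior precision = 1/σ₀² + n/σ²; posterior mean is the precision-weighted average of μ₀ and x̄.
Σxᵢ = 59.52 + 51.75 + 41.67 + 55.28 + 60.00 + 52.44 + 56.14 + 62.75 + 40.94 + 49.29 + 61.32 = 591.1, so n·x̄ = 591.1.
σ₀² = 5.14² = 26.4196, σ² = 10.69² = 114.2761; σ² + n·σ₀² = 114.2761 + 11·26.4196 = 404.8917.
Posterior mean = (μ₀/σ₀² + n·x̄/σ²)/(1/σ₀² + n/σ²) = (σ²·μ₀ + σ₀²·n·x̄)/(σ² + n·σ₀²) = (114.2761·51.11 + 26.4196·591.1)/404.8917 = 21457.277031/404.8917 = 52.9951.

52.9951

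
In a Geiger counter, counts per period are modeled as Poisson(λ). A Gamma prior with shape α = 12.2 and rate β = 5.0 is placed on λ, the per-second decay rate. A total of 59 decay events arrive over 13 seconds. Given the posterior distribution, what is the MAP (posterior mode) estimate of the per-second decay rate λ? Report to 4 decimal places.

3.9000

With a Gamma(shape α, rate β) prior, the Poisson likelihood is conjugate: the posterior is Gamma(α + ΣXᵢ, β + n).
Posterior: Gamma(α+S, β+n) = Gamma(12.2+59, 5.0+13) = Gamma(71.2, 18.0).
Mode of Gamma(α,β) for α≥1 is (α−1)/β = 70.2/18.0 = 3.9000.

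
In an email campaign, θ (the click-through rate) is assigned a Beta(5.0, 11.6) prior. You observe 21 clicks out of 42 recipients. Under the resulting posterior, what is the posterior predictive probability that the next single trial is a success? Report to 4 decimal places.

0.4437

The Beta prior is conjugate to a Binomial/Bernoulli likelihood; the update adds successes to α and failures to β.
Posterior: Beta(α+k, β+n−k) = Beta(5.0+21, 11.6+21) = Beta(26.0, 32.6).
For a single future Bernoulli trial, P(success | data) = α/(α+β) = 0.4437.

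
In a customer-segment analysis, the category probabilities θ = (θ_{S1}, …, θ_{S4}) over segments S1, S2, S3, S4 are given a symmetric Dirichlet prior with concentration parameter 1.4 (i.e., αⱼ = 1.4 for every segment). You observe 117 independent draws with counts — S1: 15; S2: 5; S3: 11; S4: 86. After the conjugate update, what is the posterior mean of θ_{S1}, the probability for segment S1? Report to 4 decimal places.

0.1338

The Dirichlet prior is conjugate to the Multinomial likelihood: each posterior αⱼ = prior αⱼ + observed count nⱼ.
Posterior concentration: (16.4, 6.4, 12.4, 87.4), total = 122.6.
E[θ_{S1}|data] = α_{S1}/Σα = 16.4/122.6 = 0.1338.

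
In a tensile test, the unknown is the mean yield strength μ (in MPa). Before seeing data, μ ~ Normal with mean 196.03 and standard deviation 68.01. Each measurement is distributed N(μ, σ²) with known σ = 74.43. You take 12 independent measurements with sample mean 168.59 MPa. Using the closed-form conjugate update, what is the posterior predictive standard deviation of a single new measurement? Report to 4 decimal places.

For Normal data with known variance σ², a Normal(μ₀, σ₀²) prior on μ is conjugate. Posterior precision = 1/σ₀² + n/σ²; posterior mean is the precision-weighted average of μ₀ and x̄.
σ₀² = 68.01² = 4625.3601, σ² = 74.43² = 5539.8249; σ² + n·σ₀² = 5539.8249 + 12·4625.3601 = 61044.1461.
Posterior precision = 1/σ₀² + n/σ² = 1/4625.3601 + 12/5539.8249 = (σ² + n·σ₀²)/(σ₀²σ²) = 61044.1461/(4625.3601·5539.8249); posterior variance σₙ² = σ₀²σ²/(σ² + n·σ₀²) = 4625.3601·5539.8249/61044.1461 = 419.756630.
Predictive variance for one new observation = σₙ² + σ² = 4625.3601·5539.8249/61044.1461 + 5539.8249 = σ²·(σ₀² + 61044.1461)/61044.1461 = 5539.8249·65669.5062/61044.1461 = 5959.581530; SD = √(5539.8249·65669.5062/61044.1461) = 77.1983.

77.1983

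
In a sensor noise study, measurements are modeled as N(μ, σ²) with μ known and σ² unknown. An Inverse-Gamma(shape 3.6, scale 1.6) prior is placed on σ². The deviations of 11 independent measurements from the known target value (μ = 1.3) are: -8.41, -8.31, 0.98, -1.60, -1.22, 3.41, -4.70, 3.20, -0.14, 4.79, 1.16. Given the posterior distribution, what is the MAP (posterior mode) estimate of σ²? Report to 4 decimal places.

With known mean μ and an Inverse-Gamma(α, β) prior on σ², the Normal likelihood is conjugate: posterior is Inv-Gamma(α + n/2, β + Σ(xᵢ−μ)²/2).
Σ(xᵢ−μ)² = (-8.41)² + (-8.31)² + (0.98)² + (-1.60)² + (-1.22)² + (3.41)² + (-4.70)² + (3.20)² + (-0.14)² + (4.79)² + (1.16)² = 213.0604.
Posterior: Inv-Gamma(3.6 + 11/2, 1.6 + 213.0604/2) = Inv-Gamma(9.10, 108.13020).
Mode = β/(α+1) = 108.13020/10.10 = 10.7060.

10.7060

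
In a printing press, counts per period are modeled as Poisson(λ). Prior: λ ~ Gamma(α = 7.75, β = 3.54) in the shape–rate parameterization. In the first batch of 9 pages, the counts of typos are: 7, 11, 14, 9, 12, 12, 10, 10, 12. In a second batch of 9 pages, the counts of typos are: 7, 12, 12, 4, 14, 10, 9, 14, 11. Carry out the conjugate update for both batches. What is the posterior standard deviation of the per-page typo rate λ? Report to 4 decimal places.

0.6528

With a Gamma(shape α, rate β) prior, the Poisson likelihood is conjugate: the posterior is Gamma(α + ΣXᵢ, β + n).
Batch 1: sum of counts S = 97 over n = 9 pages.
After batch 1: Gamma(α+S, β+n) = Gamma(7.75+97, 3.54+9) = Gamma(104.75, 12.54).
Batch 2: sum of counts S = 93 over n = 9 pages.
After batch 2: Gamma(α+S, β+n) = Gamma(104.75+93, 12.54+9) = Gamma(197.75, 21.54).
SD = √α/β = √197.75/21.54 = 0.6528.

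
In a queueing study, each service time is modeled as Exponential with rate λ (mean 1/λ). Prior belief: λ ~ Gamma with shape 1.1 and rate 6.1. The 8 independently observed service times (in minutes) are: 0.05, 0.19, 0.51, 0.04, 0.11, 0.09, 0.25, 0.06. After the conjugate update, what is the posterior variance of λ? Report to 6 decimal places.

With a Gamma(shape α, rate β) prior on the exponential rate λ, the posterior after n observations with total T = Σxᵢ is Gamma(α+n, β+T).
Sum of observations T = 1.30 minutes; n = 8.
Posterior: Gamma(1.1+8, 6.1+1.30) = Gamma(9.1, 7.40).
Var = α/β² = 0.166180.

0.166180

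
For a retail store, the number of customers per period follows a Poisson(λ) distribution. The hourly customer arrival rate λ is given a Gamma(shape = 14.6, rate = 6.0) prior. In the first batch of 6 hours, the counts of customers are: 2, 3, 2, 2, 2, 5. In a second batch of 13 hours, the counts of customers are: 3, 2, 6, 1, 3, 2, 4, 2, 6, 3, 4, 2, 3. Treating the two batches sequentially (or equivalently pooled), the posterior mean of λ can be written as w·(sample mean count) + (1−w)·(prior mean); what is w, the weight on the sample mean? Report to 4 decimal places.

With a Gamma(shape α, rate β) prior, the Poisson likelihood is conjugate: the posterior is Gamma(α + ΣXᵢ, β + n).
Total number of hours: n = 6 + 13 = 19.
Posterior mean = (α₀+S)/(β₀+n) = [n/(β₀+n)]·(S/n) + [β₀/(β₀+n)]·(α₀/β₀), so only n and β₀ enter the weight.
Weight on data w = n/(β₀+n) = 19/(6.0+19) = 19/25.0 = 0.7600.

0.7600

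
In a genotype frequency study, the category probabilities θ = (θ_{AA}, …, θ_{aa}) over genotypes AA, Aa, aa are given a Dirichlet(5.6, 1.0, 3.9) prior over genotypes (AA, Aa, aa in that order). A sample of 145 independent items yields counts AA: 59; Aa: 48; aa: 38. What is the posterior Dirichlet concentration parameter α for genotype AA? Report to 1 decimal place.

The Dirichlet prior is conjugate to the Multinomial likelihood: each posterior αⱼ = prior αⱼ + observed count nⱼ.
Posterior concentration: (64.6, 49.0, 41.9), total = 155.5.
α_{AA} = 5.6 + 59 = 64.6.

64.6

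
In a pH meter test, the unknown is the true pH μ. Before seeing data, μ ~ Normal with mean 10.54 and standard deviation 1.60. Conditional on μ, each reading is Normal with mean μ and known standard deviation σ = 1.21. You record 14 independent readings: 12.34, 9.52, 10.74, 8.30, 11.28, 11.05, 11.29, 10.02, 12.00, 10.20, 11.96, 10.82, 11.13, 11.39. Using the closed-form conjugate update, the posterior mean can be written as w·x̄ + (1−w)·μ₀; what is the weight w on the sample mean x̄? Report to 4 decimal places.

0.9608

For Normal data with known variance σ², a Normal(μ₀, σ₀²) prior on μ is conjugate. Posterior precision = 1/σ₀² + n/σ²; posterior mean is the precision-weighted average of μ₀ and x̄.
σ₀² = 1.60² = 2.56, σ² = 1.21² = 1.4641. Prior precision 1/σ₀² = 1/2.56; data precision n/σ² = 14/1.4641.
w = (n/σ²)/(1/σ₀² + n/σ²) = n·σ₀²/(σ² + n·σ₀²) = 14·2.56/(1.4641 + 14·2.56) = 35.84/37.3041 = 0.9608.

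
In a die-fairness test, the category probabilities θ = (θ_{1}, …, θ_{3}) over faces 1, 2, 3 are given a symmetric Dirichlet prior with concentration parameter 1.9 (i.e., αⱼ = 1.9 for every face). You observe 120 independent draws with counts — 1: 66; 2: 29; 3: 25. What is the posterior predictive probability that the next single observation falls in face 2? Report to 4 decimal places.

0.2458

The Dirichlet prior is conjugate to the Multinomial likelihood: each posterior αⱼ = prior αⱼ + observed count nⱼ.
Posterior concentration: (67.9, 30.9, 26.9), total = 125.7.
P(next = 2 | data) = α_{2}/Σα = 0.2458.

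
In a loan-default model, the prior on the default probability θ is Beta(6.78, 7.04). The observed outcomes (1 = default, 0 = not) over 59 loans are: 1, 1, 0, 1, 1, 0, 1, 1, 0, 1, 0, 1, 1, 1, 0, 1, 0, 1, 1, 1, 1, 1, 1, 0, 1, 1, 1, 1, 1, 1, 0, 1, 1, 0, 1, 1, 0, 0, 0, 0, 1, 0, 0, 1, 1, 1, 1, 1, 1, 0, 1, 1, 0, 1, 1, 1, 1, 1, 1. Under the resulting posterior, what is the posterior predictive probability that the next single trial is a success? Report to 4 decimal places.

0.6699

The Beta prior is conjugate to a Binomial/Bernoulli likelihood; the update adds successes to α and failures to β.
Posterior: Beta(α+k, β+n−k) = Beta(6.78+42, 7.04+17) = Beta(48.78, 24.04).
For a single future Bernoulli trial, P(success | data) = α/(α+β) = 0.6699.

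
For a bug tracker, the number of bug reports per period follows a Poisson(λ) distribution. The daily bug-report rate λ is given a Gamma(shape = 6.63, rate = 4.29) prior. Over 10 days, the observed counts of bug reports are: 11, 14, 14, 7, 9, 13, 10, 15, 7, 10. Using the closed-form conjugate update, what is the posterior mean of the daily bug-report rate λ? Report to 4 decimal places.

8.1617

With a Gamma(shape α, rate β) prior, the Poisson likelihood is conjugate: the posterior is Gamma(α + ΣXᵢ, β + n).
Sum of counts S = 110 over n = 10 days.
Posterior: Gamma(α+S, β+n) = Gamma(6.63+110, 4.29+10) = Gamma(116.63, 14.29).
Posterior mean = α/β = 116.63/14.29 = 8.1617.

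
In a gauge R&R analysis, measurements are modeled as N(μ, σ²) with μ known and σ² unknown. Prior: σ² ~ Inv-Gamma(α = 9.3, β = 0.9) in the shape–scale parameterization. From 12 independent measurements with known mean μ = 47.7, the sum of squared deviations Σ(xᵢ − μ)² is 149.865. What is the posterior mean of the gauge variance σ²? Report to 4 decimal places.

With known mean μ and an Inverse-Gamma(α, β) prior on σ², the Normal likelihood is conjugate: posterior is Inv-Gamma(α + n/2, β + Σ(xᵢ−μ)²/2).
Posterior: Inv-Gamma(9.3 + 12/2, 0.9 + 149.865/2) = Inv-Gamma(15.30, 75.8325).
E[σ²|data] = β/(α−1) = 75.8325/14.30 = 5.3030.

5.3030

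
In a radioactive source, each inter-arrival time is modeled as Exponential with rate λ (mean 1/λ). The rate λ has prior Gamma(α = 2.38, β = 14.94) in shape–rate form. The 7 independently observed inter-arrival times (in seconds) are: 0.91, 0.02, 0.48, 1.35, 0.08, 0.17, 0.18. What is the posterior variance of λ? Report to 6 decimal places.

0.028537

With a Gamma(shape α, rate β) prior on the exponential rate λ, the posterior after n observations with total T = Σxᵢ is Gamma(α+n, β+T).
Sum of observations T = 3.19 seconds; n = 7.
Posterior: Gamma(2.38+7, 14.94+3.19) = Gamma(9.38, 18.13).
Var = α/β² = 0.028537.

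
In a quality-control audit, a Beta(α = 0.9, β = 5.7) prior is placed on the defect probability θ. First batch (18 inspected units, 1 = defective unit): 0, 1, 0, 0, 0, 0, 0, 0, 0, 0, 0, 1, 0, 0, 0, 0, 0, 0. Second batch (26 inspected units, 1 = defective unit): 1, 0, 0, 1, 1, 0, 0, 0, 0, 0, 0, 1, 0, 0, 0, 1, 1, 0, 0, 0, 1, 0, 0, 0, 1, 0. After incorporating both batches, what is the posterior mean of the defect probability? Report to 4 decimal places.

The Beta prior is conjugate to a Binomial/Bernoulli likelihood; the update adds successes to α and failures to β.
After batch 1: Beta(0.9+2, 5.7+16) = Beta(2.9, 21.7).
After batch 2: Beta(2.9+8, 21.7+18) = Beta(10.9, 39.7).
Posterior mean = α/(α+β) = 10.9/50.6 = 0.2154.

0.2154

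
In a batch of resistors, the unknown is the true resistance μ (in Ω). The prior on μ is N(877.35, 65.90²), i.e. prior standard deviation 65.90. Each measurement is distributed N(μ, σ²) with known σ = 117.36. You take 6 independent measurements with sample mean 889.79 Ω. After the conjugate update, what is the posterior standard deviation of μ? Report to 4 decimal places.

38.7524

For Normal data with known variance σ², a Normal(μ₀, σ₀²) prior on μ is conjugate. Posterior precision = 1/σ₀² + n/σ²; posterior mean is the precision-weighted average of μ₀ and x̄.
σ₀² = 65.90² = 4342.81, σ² = 117.36² = 13773.3696; σ² + n·σ₀² = 13773.3696 + 6·4342.81 = 39830.2296.
Posterior precision = 1/σ₀² + n/σ² = 1/4342.81 + 6/13773.3696 = (σ² + n·σ₀²)/(σ₀²σ²) = 39830.2296/(4342.81·13773.3696); posterior variance σₙ² = σ₀²σ²/(σ² + n·σ₀²) = 4342.81·13773.3696/39830.2296 = 1501.752007.
Posterior SD = √σₙ² = √(4342.81·13773.3696/39830.2296) = 38.7524.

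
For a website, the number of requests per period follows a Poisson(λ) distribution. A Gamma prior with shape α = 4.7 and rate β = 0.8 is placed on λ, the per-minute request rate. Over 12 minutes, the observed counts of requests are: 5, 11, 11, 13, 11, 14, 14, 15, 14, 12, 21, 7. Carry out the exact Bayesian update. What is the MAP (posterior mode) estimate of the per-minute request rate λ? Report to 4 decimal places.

With a Gamma(shape α, rate β) prior, the Poisson likelihood is conjugate: the posterior is Gamma(α + ΣXᵢ, β + n).
Sum of counts S = 148 over n = 12 minutes.
Posterior: Gamma(α+S, β+n) = Gamma(4.7+148, 0.8+12) = Gamma(152.7, 12.8).
Mode of Gamma(α,β) for α≥1 is (α−1)/β = 151.7/12.8 = 11.8516.

11.8516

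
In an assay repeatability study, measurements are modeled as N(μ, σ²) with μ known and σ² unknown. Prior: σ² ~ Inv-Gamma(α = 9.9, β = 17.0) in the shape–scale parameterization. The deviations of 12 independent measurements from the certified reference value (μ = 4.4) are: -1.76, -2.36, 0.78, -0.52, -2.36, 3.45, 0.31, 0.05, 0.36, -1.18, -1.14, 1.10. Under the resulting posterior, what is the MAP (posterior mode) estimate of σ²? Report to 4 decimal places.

With known mean μ and an Inverse-Gamma(α, β) prior on σ², the Normal likelihood is conjugate: posterior is Inv-Gamma(α + n/2, β + Σ(xᵢ−μ)²/2).
Σ(xᵢ−μ)² = (-1.76)² + (-2.36)² + (0.78)² + (-0.52)² + (-2.36)² + (3.45)² + (0.31)² + (0.05)² + (0.36)² + (-1.18)² + (-1.14)² + (1.10)² = 31.1483.
Posterior: Inv-Gamma(9.9 + 12/2, 17.0 + 31.1483/2) = Inv-Gamma(15.90, 32.57415).
Mode = β/(α+1) = 32.57415/16.90 = 1.9275.

1.9275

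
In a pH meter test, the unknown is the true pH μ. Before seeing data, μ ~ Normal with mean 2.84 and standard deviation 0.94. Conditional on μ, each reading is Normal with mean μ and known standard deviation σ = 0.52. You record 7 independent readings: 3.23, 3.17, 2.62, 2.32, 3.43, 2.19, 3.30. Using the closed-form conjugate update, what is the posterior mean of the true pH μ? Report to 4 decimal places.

2.8920

For Normal data with known variance σ², a Normal(μ₀, σ₀²) prior on μ is conjugate. Posterior precision = 1/σ₀² + n/σ²; posterior mean is the precision-weighted average of μ₀ and x̄.
Σxᵢ = 3.23 + 3.17 + 2.62 + 2.32 + 3.43 + 2.19 + 3.30 = 20.26, so n·x̄ = 20.26.
σ₀² = 0.94² = 0.8836, σ² = 0.52² = 0.2704; σ² + n·σ₀² = 0.2704 + 7·0.8836 = 6.4556.
Posterior mean = (μ₀/σ₀² + n·x̄/σ²)/(1/σ₀² + n/σ²) = (σ²·μ₀ + σ₀²·n·x̄)/(σ² + n·σ₀²) = (0.2704·2.84 + 0.8836·20.26)/6.4556 = 18.669672/6.4556 = 2.8920.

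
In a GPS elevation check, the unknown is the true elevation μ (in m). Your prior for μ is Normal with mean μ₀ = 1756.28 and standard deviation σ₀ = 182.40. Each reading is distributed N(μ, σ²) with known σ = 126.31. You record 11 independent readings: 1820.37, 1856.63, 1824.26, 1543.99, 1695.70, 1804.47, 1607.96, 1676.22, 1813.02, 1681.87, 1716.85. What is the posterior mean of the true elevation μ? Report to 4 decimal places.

For Normal data with known variance σ², a Normal(μ₀, σ₀²) prior on μ is conjugate. Posterior precision = 1/σ₀² + n/σ²; posterior mean is the precision-weighted average of μ₀ and x̄.
Σxᵢ = 1820.37 + 1856.63 + 1824.26 + 1543.99 + 1695.70 + 1804.47 + 1607.96 + 1676.22 + 1813.02 + 1681.87 + 1716.85 = 19041.34, so n·x̄ = 19041.34.
σ₀² = 182.40² = 33269.76, σ² = 126.31² = 15954.2161; σ² + n·σ₀² = 15954.2161 + 11·33269.76 = 381921.5761.
Posterior mean = (μ₀/σ₀² + n·x̄/σ²)/(1/σ₀² + n/σ²) = (σ²·μ₀ + σ₀²·n·x̄)/(σ² + n·σ₀²) = (15954.2161·1756.28 + 33269.76·19041.34)/381921.5761 = 661520882.530508/381921.5761 = 1732.0857.

1732.0857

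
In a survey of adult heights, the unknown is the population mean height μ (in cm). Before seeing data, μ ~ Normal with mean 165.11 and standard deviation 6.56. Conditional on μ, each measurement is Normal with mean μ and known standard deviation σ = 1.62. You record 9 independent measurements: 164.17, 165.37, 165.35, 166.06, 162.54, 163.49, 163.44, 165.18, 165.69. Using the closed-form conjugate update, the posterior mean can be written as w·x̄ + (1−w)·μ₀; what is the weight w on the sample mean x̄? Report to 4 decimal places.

0.9933

For Normal data with known variance σ², a Normal(μ₀, σ₀²) prior on μ is conjugate. Posterior precision = 1/σ₀² + n/σ²; posterior mean is the precision-weighted average of μ₀ and x̄.
σ₀² = 6.56² = 43.0336, σ² = 1.62² = 2.6244. Prior precision 1/σ₀² = 1/43.0336; data precision n/σ² = 9/2.6244.
w = (n/σ²)/(1/σ₀² + n/σ²) = n·σ₀²/(σ² + n·σ₀²) = 9·43.0336/(2.6244 + 9·43.0336) = 387.3024/389.9268 = 0.9933.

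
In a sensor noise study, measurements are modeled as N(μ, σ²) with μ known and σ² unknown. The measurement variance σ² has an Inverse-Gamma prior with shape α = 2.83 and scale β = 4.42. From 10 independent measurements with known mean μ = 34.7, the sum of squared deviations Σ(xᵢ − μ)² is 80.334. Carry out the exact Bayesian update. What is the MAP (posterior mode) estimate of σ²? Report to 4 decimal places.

With known mean μ and an Inverse-Gamma(α, β) prior on σ², the Normal likelihood is conjugate: posterior is Inv-Gamma(α + n/2, β + Σ(xᵢ−μ)²/2).
Posterior: Inv-Gamma(2.83 + 10/2, 4.42 + 80.334/2) = Inv-Gamma(7.83, 44.5870).
Mode = β/(α+1) = 44.5870/8.83 = 5.0495.

5.0495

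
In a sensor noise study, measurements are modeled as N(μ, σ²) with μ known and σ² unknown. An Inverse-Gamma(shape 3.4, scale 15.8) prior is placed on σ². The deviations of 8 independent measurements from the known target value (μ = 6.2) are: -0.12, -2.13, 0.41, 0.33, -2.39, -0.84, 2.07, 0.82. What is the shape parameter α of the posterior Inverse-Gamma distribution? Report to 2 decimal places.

With known mean μ and an Inverse-Gamma(α, β) prior on σ², the Normal likelihood is conjugate: posterior is Inv-Gamma(α + n/2, β + Σ(xᵢ−μ)²/2).
Σ(xᵢ−μ)² = (-0.12)² + (-2.13)² + (0.41)² + (0.33)² + (-2.39)² + (-0.84)² + (2.07)² + (0.82)² = 16.2033.
Posterior: Inv-Gamma(3.4 + 8/2, 15.8 + 16.2033/2) = Inv-Gamma(7.40, 23.90165).
Posterior α = 7.40.

7.40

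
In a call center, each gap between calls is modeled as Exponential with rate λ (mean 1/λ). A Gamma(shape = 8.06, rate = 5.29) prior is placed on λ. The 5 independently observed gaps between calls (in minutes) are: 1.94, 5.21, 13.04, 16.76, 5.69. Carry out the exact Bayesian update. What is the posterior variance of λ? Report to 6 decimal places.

With a Gamma(shape α, rate β) prior on the exponential rate λ, the posterior after n observations with total T = Σxᵢ is Gamma(α+n, β+T).
Sum of observations T = 42.64 minutes; n = 5.
Posterior: Gamma(8.06+5, 5.29+42.64) = Gamma(13.06, 47.93).
Var = α/β² = 0.005685.

0.005685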